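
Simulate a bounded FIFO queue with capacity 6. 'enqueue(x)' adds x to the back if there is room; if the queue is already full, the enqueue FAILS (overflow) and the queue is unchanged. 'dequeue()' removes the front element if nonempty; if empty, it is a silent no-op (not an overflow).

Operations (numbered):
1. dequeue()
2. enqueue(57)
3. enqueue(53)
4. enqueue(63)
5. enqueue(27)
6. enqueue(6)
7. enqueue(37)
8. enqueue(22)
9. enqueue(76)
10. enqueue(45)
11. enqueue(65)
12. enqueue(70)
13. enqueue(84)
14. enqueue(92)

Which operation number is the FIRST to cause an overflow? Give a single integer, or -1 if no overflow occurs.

1. dequeue(): empty, no-op, size=0
2. enqueue(57): size=1
3. enqueue(53): size=2
4. enqueue(63): size=3
5. enqueue(27): size=4
6. enqueue(6): size=5
7. enqueue(37): size=6
8. enqueue(22): size=6=cap → OVERFLOW (fail)
9. enqueue(76): size=6=cap → OVERFLOW (fail)
10. enqueue(45): size=6=cap → OVERFLOW (fail)
11. enqueue(65): size=6=cap → OVERFLOW (fail)
12. enqueue(70): size=6=cap → OVERFLOW (fail)
13. enqueue(84): size=6=cap → OVERFLOW (fail)
14. enqueue(92): size=6=cap → OVERFLOW (fail)

Answer: 8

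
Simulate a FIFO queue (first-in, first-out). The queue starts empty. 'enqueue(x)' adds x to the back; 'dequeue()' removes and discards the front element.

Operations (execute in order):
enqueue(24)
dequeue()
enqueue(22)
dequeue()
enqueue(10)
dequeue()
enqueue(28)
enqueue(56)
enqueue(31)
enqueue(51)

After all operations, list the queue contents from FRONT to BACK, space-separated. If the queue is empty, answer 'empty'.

enqueue(24): [24]
dequeue(): []
enqueue(22): [22]
dequeue(): []
enqueue(10): [10]
dequeue(): []
enqueue(28): [28]
enqueue(56): [28, 56]
enqueue(31): [28, 56, 31]
enqueue(51): [28, 56, 31, 51]

Answer: 28 56 31 51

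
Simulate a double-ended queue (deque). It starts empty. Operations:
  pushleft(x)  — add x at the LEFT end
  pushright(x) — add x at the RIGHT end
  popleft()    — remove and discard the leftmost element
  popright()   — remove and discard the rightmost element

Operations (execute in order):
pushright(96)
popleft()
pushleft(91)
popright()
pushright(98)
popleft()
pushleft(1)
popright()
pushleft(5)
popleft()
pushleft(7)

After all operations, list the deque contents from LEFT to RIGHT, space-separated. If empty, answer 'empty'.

Answer: 7

Derivation:
pushright(96): [96]
popleft(): []
pushleft(91): [91]
popright(): []
pushright(98): [98]
popleft(): []
pushleft(1): [1]
popright(): []
pushleft(5): [5]
popleft(): []
pushleft(7): [7]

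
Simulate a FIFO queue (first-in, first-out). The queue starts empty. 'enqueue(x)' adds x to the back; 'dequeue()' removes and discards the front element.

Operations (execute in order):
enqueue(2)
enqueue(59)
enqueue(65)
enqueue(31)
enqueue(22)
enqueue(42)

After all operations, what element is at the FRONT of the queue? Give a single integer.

enqueue(2): queue = [2]
enqueue(59): queue = [2, 59]
enqueue(65): queue = [2, 59, 65]
enqueue(31): queue = [2, 59, 65, 31]
enqueue(22): queue = [2, 59, 65, 31, 22]
enqueue(42): queue = [2, 59, 65, 31, 22, 42]

Answer: 2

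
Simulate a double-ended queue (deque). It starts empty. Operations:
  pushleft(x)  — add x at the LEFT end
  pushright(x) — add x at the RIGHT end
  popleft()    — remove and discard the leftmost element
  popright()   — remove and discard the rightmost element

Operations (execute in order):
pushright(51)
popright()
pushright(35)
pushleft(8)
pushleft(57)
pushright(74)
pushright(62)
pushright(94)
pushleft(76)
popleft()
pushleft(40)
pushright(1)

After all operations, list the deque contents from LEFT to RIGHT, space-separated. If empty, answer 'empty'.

pushright(51): [51]
popright(): []
pushright(35): [35]
pushleft(8): [8, 35]
pushleft(57): [57, 8, 35]
pushright(74): [57, 8, 35, 74]
pushright(62): [57, 8, 35, 74, 62]
pushright(94): [57, 8, 35, 74, 62, 94]
pushleft(76): [76, 57, 8, 35, 74, 62, 94]
popleft(): [57, 8, 35, 74, 62, 94]
pushleft(40): [40, 57, 8, 35, 74, 62, 94]
pushright(1): [40, 57, 8, 35, 74, 62, 94, 1]

Answer: 40 57 8 35 74 62 94 1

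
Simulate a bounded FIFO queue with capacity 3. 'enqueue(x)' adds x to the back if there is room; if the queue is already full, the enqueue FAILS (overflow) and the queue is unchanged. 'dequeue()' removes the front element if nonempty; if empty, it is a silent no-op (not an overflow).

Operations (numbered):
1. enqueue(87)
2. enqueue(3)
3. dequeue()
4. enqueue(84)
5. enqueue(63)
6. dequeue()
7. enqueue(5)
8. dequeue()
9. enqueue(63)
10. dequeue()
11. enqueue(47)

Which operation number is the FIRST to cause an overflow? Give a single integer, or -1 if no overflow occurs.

1. enqueue(87): size=1
2. enqueue(3): size=2
3. dequeue(): size=1
4. enqueue(84): size=2
5. enqueue(63): size=3
6. dequeue(): size=2
7. enqueue(5): size=3
8. dequeue(): size=2
9. enqueue(63): size=3
10. dequeue(): size=2
11. enqueue(47): size=3

Answer: -1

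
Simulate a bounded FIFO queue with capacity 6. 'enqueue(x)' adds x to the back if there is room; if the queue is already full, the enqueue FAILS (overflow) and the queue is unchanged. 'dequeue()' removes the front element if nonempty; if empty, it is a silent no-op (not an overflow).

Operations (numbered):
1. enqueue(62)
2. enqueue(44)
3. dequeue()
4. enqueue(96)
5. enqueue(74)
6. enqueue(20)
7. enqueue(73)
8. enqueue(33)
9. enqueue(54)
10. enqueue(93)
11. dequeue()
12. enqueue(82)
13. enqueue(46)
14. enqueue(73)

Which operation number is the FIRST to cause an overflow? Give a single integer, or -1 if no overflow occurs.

1. enqueue(62): size=1
2. enqueue(44): size=2
3. dequeue(): size=1
4. enqueue(96): size=2
5. enqueue(74): size=3
6. enqueue(20): size=4
7. enqueue(73): size=5
8. enqueue(33): size=6
9. enqueue(54): size=6=cap → OVERFLOW (fail)
10. enqueue(93): size=6=cap → OVERFLOW (fail)
11. dequeue(): size=5
12. enqueue(82): size=6
13. enqueue(46): size=6=cap → OVERFLOW (fail)
14. enqueue(73): size=6=cap → OVERFLOW (fail)

Answer: 9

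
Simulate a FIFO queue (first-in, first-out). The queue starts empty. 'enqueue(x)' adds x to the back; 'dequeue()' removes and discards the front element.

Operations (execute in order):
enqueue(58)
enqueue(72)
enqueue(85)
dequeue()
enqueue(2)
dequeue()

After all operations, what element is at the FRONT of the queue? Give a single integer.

Answer: 85

Derivation:
enqueue(58): queue = [58]
enqueue(72): queue = [58, 72]
enqueue(85): queue = [58, 72, 85]
dequeue(): queue = [72, 85]
enqueue(2): queue = [72, 85, 2]
dequeue(): queue = [85, 2]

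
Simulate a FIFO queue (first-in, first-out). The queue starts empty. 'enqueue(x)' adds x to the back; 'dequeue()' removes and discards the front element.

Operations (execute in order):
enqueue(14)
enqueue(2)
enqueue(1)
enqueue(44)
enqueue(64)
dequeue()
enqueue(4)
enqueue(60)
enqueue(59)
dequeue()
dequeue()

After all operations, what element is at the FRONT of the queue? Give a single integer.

Answer: 44

Derivation:
enqueue(14): queue = [14]
enqueue(2): queue = [14, 2]
enqueue(1): queue = [14, 2, 1]
enqueue(44): queue = [14, 2, 1, 44]
enqueue(64): queue = [14, 2, 1, 44, 64]
dequeue(): queue = [2, 1, 44, 64]
enqueue(4): queue = [2, 1, 44, 64, 4]
enqueue(60): queue = [2, 1, 44, 64, 4, 60]
enqueue(59): queue = [2, 1, 44, 64, 4, 60, 59]
dequeue(): queue = [1, 44, 64, 4, 60, 59]
dequeue(): queue = [44, 64, 4, 60, 59]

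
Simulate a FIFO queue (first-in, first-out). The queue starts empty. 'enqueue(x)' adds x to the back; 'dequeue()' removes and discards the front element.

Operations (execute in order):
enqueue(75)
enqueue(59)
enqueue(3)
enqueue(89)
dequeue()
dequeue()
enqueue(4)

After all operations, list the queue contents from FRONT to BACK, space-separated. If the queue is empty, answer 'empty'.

Answer: 3 89 4

Derivation:
enqueue(75): [75]
enqueue(59): [75, 59]
enqueue(3): [75, 59, 3]
enqueue(89): [75, 59, 3, 89]
dequeue(): [59, 3, 89]
dequeue(): [3, 89]
enqueue(4): [3, 89, 4]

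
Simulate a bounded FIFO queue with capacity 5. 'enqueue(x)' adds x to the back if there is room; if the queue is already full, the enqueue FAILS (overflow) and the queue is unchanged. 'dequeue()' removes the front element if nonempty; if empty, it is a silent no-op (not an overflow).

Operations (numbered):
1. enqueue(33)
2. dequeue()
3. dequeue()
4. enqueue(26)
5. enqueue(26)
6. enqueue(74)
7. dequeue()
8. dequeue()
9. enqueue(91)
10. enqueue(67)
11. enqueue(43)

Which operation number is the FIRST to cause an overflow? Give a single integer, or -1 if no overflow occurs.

1. enqueue(33): size=1
2. dequeue(): size=0
3. dequeue(): empty, no-op, size=0
4. enqueue(26): size=1
5. enqueue(26): size=2
6. enqueue(74): size=3
7. dequeue(): size=2
8. dequeue(): size=1
9. enqueue(91): size=2
10. enqueue(67): size=3
11. enqueue(43): size=4

Answer: -1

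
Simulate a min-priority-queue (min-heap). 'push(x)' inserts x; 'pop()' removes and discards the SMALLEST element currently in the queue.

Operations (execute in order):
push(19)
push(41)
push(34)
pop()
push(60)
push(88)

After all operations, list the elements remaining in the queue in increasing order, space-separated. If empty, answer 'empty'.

Answer: 34 41 60 88

Derivation:
push(19): heap contents = [19]
push(41): heap contents = [19, 41]
push(34): heap contents = [19, 34, 41]
pop() → 19: heap contents = [34, 41]
push(60): heap contents = [34, 41, 60]
push(88): heap contents = [34, 41, 60, 88]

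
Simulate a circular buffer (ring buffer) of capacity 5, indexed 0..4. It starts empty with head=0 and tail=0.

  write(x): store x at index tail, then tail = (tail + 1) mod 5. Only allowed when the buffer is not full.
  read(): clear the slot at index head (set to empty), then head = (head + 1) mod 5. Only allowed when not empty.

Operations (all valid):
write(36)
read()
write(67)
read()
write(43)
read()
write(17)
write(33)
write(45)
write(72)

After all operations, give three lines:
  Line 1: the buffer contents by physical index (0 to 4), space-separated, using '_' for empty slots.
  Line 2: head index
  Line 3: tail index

Answer: 45 72 _ 17 33
3
2

Derivation:
write(36): buf=[36 _ _ _ _], head=0, tail=1, size=1
read(): buf=[_ _ _ _ _], head=1, tail=1, size=0
write(67): buf=[_ 67 _ _ _], head=1, tail=2, size=1
read(): buf=[_ _ _ _ _], head=2, tail=2, size=0
write(43): buf=[_ _ 43 _ _], head=2, tail=3, size=1
read(): buf=[_ _ _ _ _], head=3, tail=3, size=0
write(17): buf=[_ _ _ 17 _], head=3, tail=4, size=1
write(33): buf=[_ _ _ 17 33], head=3, tail=0, size=2
write(45): buf=[45 _ _ 17 33], head=3, tail=1, size=3
write(72): buf=[45 72 _ 17 33], head=3, tail=2, size=4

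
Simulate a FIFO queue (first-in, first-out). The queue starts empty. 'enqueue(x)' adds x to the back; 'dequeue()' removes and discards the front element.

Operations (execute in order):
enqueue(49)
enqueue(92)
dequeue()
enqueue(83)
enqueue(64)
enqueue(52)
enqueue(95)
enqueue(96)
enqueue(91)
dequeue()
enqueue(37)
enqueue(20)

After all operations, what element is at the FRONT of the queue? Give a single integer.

enqueue(49): queue = [49]
enqueue(92): queue = [49, 92]
dequeue(): queue = [92]
enqueue(83): queue = [92, 83]
enqueue(64): queue = [92, 83, 64]
enqueue(52): queue = [92, 83, 64, 52]
enqueue(95): queue = [92, 83, 64, 52, 95]
enqueue(96): queue = [92, 83, 64, 52, 95, 96]
enqueue(91): queue = [92, 83, 64, 52, 95, 96, 91]
dequeue(): queue = [83, 64, 52, 95, 96, 91]
enqueue(37): queue = [83, 64, 52, 95, 96, 91, 37]
enqueue(20): queue = [83, 64, 52, 95, 96, 91, 37, 20]

Answer: 83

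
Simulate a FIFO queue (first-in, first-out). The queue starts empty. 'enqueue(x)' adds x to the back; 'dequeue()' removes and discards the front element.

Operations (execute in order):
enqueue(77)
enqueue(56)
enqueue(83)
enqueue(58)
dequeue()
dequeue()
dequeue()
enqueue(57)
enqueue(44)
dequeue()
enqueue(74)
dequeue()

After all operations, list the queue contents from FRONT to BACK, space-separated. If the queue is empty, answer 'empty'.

enqueue(77): [77]
enqueue(56): [77, 56]
enqueue(83): [77, 56, 83]
enqueue(58): [77, 56, 83, 58]
dequeue(): [56, 83, 58]
dequeue(): [83, 58]
dequeue(): [58]
enqueue(57): [58, 57]
enqueue(44): [58, 57, 44]
dequeue(): [57, 44]
enqueue(74): [57, 44, 74]
dequeue(): [44, 74]

Answer: 44 74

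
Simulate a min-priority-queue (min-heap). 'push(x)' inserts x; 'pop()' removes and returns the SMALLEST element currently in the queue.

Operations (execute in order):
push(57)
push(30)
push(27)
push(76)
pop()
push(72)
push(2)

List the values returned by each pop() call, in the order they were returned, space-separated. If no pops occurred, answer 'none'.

Answer: 27

Derivation:
push(57): heap contents = [57]
push(30): heap contents = [30, 57]
push(27): heap contents = [27, 30, 57]
push(76): heap contents = [27, 30, 57, 76]
pop() → 27: heap contents = [30, 57, 76]
push(72): heap contents = [30, 57, 72, 76]
push(2): heap contents = [2, 30, 57, 72, 76]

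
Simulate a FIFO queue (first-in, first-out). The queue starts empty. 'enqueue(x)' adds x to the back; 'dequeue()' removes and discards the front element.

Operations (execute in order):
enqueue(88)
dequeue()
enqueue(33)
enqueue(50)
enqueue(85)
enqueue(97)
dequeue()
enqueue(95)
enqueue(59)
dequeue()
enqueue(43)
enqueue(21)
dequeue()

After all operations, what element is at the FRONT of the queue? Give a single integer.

Answer: 97

Derivation:
enqueue(88): queue = [88]
dequeue(): queue = []
enqueue(33): queue = [33]
enqueue(50): queue = [33, 50]
enqueue(85): queue = [33, 50, 85]
enqueue(97): queue = [33, 50, 85, 97]
dequeue(): queue = [50, 85, 97]
enqueue(95): queue = [50, 85, 97, 95]
enqueue(59): queue = [50, 85, 97, 95, 59]
dequeue(): queue = [85, 97, 95, 59]
enqueue(43): queue = [85, 97, 95, 59, 43]
enqueue(21): queue = [85, 97, 95, 59, 43, 21]
dequeue(): queue = [97, 95, 59, 43, 21]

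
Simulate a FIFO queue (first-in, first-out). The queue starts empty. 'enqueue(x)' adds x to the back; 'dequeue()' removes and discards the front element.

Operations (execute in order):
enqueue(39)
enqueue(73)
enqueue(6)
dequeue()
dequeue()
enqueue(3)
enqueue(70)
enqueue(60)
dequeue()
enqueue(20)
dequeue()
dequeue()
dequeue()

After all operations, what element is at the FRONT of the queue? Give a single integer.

enqueue(39): queue = [39]
enqueue(73): queue = [39, 73]
enqueue(6): queue = [39, 73, 6]
dequeue(): queue = [73, 6]
dequeue(): queue = [6]
enqueue(3): queue = [6, 3]
enqueue(70): queue = [6, 3, 70]
enqueue(60): queue = [6, 3, 70, 60]
dequeue(): queue = [3, 70, 60]
enqueue(20): queue = [3, 70, 60, 20]
dequeue(): queue = [70, 60, 20]
dequeue(): queue = [60, 20]
dequeue(): queue = [20]

Answer: 20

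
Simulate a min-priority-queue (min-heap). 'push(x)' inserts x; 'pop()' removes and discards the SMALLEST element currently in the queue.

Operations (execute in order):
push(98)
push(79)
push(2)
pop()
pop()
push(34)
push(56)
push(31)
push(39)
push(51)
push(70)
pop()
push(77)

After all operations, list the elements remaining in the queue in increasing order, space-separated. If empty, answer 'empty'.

push(98): heap contents = [98]
push(79): heap contents = [79, 98]
push(2): heap contents = [2, 79, 98]
pop() → 2: heap contents = [79, 98]
pop() → 79: heap contents = [98]
push(34): heap contents = [34, 98]
push(56): heap contents = [34, 56, 98]
push(31): heap contents = [31, 34, 56, 98]
push(39): heap contents = [31, 34, 39, 56, 98]
push(51): heap contents = [31, 34, 39, 51, 56, 98]
push(70): heap contents = [31, 34, 39, 51, 56, 70, 98]
pop() → 31: heap contents = [34, 39, 51, 56, 70, 98]
push(77): heap contents = [34, 39, 51, 56, 70, 77, 98]

Answer: 34 39 51 56 70 77 98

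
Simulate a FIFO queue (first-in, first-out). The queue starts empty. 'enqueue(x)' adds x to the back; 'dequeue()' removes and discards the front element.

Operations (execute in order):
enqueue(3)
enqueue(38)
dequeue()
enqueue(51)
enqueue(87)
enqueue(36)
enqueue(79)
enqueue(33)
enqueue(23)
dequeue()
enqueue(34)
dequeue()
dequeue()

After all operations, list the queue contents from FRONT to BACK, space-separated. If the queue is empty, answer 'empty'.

enqueue(3): [3]
enqueue(38): [3, 38]
dequeue(): [38]
enqueue(51): [38, 51]
enqueue(87): [38, 51, 87]
enqueue(36): [38, 51, 87, 36]
enqueue(79): [38, 51, 87, 36, 79]
enqueue(33): [38, 51, 87, 36, 79, 33]
enqueue(23): [38, 51, 87, 36, 79, 33, 23]
dequeue(): [51, 87, 36, 79, 33, 23]
enqueue(34): [51, 87, 36, 79, 33, 23, 34]
dequeue(): [87, 36, 79, 33, 23, 34]
dequeue(): [36, 79, 33, 23, 34]

Answer: 36 79 33 23 34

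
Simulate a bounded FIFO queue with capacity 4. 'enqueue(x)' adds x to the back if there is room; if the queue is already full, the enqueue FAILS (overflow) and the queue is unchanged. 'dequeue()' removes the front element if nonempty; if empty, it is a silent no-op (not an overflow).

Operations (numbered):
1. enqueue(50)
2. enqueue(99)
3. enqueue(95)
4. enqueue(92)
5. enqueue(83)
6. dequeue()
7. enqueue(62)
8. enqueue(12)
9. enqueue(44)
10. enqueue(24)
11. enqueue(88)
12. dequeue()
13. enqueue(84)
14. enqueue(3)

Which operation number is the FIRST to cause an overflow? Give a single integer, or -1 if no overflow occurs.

1. enqueue(50): size=1
2. enqueue(99): size=2
3. enqueue(95): size=3
4. enqueue(92): size=4
5. enqueue(83): size=4=cap → OVERFLOW (fail)
6. dequeue(): size=3
7. enqueue(62): size=4
8. enqueue(12): size=4=cap → OVERFLOW (fail)
9. enqueue(44): size=4=cap → OVERFLOW (fail)
10. enqueue(24): size=4=cap → OVERFLOW (fail)
11. enqueue(88): size=4=cap → OVERFLOW (fail)
12. dequeue(): size=3
13. enqueue(84): size=4
14. enqueue(3): size=4=cap → OVERFLOW (fail)

Answer: 5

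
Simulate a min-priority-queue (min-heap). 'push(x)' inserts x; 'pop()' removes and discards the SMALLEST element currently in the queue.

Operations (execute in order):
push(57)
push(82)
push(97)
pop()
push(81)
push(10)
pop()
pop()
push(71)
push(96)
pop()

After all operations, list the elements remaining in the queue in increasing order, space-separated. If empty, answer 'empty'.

Answer: 82 96 97

Derivation:
push(57): heap contents = [57]
push(82): heap contents = [57, 82]
push(97): heap contents = [57, 82, 97]
pop() → 57: heap contents = [82, 97]
push(81): heap contents = [81, 82, 97]
push(10): heap contents = [10, 81, 82, 97]
pop() → 10: heap contents = [81, 82, 97]
pop() → 81: heap contents = [82, 97]
push(71): heap contents = [71, 82, 97]
push(96): heap contents = [71, 82, 96, 97]
pop() → 71: heap contents = [82, 96, 97]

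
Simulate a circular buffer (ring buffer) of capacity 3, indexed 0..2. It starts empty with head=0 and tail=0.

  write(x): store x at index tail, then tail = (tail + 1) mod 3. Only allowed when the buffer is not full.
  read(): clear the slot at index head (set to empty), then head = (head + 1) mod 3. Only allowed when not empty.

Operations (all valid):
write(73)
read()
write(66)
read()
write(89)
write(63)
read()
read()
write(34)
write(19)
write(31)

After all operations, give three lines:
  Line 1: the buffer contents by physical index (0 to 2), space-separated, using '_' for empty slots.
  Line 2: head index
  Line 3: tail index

Answer: 31 34 19
1
1

Derivation:
write(73): buf=[73 _ _], head=0, tail=1, size=1
read(): buf=[_ _ _], head=1, tail=1, size=0
write(66): buf=[_ 66 _], head=1, tail=2, size=1
read(): buf=[_ _ _], head=2, tail=2, size=0
write(89): buf=[_ _ 89], head=2, tail=0, size=1
write(63): buf=[63 _ 89], head=2, tail=1, size=2
read(): buf=[63 _ _], head=0, tail=1, size=1
read(): buf=[_ _ _], head=1, tail=1, size=0
write(34): buf=[_ 34 _], head=1, tail=2, size=1
write(19): buf=[_ 34 19], head=1, tail=0, size=2
write(31): buf=[31 34 19], head=1, tail=1, size=3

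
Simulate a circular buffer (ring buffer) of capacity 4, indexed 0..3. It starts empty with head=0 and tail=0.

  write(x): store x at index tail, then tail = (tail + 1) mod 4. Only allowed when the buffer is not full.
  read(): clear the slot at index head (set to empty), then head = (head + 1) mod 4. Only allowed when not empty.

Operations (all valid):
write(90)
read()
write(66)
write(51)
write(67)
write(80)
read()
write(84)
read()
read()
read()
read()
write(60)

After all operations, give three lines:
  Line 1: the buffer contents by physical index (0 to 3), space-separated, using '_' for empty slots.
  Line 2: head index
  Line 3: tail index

Answer: _ _ 60 _
2
3

Derivation:
write(90): buf=[90 _ _ _], head=0, tail=1, size=1
read(): buf=[_ _ _ _], head=1, tail=1, size=0
write(66): buf=[_ 66 _ _], head=1, tail=2, size=1
write(51): buf=[_ 66 51 _], head=1, tail=3, size=2
write(67): buf=[_ 66 51 67], head=1, tail=0, size=3
write(80): buf=[80 66 51 67], head=1, tail=1, size=4
read(): buf=[80 _ 51 67], head=2, tail=1, size=3
write(84): buf=[80 84 51 67], head=2, tail=2, size=4
read(): buf=[80 84 _ 67], head=3, tail=2, size=3
read(): buf=[80 84 _ _], head=0, tail=2, size=2
read(): buf=[_ 84 _ _], head=1, tail=2, size=1
read(): buf=[_ _ _ _], head=2, tail=2, size=0
write(60): buf=[_ _ 60 _], head=2, tail=3, size=1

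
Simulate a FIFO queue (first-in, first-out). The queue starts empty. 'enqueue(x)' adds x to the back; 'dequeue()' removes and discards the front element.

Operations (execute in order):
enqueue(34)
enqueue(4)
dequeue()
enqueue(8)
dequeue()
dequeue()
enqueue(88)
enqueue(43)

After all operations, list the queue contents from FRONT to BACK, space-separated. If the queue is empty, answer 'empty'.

enqueue(34): [34]
enqueue(4): [34, 4]
dequeue(): [4]
enqueue(8): [4, 8]
dequeue(): [8]
dequeue(): []
enqueue(88): [88]
enqueue(43): [88, 43]

Answer: 88 43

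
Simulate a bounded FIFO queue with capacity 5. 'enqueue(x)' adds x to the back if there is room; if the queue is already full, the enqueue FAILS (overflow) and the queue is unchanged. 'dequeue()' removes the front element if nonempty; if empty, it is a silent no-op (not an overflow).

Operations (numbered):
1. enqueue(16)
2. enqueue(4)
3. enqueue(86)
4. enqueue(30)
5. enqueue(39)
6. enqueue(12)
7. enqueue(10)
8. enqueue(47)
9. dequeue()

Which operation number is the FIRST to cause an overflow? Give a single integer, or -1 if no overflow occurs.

1. enqueue(16): size=1
2. enqueue(4): size=2
3. enqueue(86): size=3
4. enqueue(30): size=4
5. enqueue(39): size=5
6. enqueue(12): size=5=cap → OVERFLOW (fail)
7. enqueue(10): size=5=cap → OVERFLOW (fail)
8. enqueue(47): size=5=cap → OVERFLOW (fail)
9. dequeue(): size=4

Answer: 6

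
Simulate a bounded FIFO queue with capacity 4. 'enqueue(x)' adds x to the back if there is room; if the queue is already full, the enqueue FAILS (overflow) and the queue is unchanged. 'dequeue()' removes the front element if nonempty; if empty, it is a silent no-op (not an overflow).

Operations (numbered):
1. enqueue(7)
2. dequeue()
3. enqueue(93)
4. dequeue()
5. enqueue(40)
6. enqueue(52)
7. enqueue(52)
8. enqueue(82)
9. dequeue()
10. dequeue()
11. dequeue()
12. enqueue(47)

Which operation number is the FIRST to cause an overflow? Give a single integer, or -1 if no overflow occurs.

1. enqueue(7): size=1
2. dequeue(): size=0
3. enqueue(93): size=1
4. dequeue(): size=0
5. enqueue(40): size=1
6. enqueue(52): size=2
7. enqueue(52): size=3
8. enqueue(82): size=4
9. dequeue(): size=3
10. dequeue(): size=2
11. dequeue(): size=1
12. enqueue(47): size=2

Answer: -1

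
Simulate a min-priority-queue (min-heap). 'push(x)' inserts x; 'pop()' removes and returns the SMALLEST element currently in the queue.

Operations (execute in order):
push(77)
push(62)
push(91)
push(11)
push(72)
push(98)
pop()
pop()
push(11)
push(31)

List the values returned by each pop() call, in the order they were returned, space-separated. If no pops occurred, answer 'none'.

push(77): heap contents = [77]
push(62): heap contents = [62, 77]
push(91): heap contents = [62, 77, 91]
push(11): heap contents = [11, 62, 77, 91]
push(72): heap contents = [11, 62, 72, 77, 91]
push(98): heap contents = [11, 62, 72, 77, 91, 98]
pop() → 11: heap contents = [62, 72, 77, 91, 98]
pop() → 62: heap contents = [72, 77, 91, 98]
push(11): heap contents = [11, 72, 77, 91, 98]
push(31): heap contents = [11, 31, 72, 77, 91, 98]

Answer: 11 62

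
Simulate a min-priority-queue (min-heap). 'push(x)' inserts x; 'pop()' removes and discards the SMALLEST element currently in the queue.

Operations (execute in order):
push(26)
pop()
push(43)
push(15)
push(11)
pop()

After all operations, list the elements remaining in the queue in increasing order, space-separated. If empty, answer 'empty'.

push(26): heap contents = [26]
pop() → 26: heap contents = []
push(43): heap contents = [43]
push(15): heap contents = [15, 43]
push(11): heap contents = [11, 15, 43]
pop() → 11: heap contents = [15, 43]

Answer: 15 43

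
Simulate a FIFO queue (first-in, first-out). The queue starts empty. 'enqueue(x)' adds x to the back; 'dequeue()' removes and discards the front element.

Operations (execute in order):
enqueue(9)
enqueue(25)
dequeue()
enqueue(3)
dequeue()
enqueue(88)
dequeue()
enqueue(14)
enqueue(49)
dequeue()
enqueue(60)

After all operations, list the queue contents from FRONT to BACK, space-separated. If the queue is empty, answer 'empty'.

Answer: 14 49 60

Derivation:
enqueue(9): [9]
enqueue(25): [9, 25]
dequeue(): [25]
enqueue(3): [25, 3]
dequeue(): [3]
enqueue(88): [3, 88]
dequeue(): [88]
enqueue(14): [88, 14]
enqueue(49): [88, 14, 49]
dequeue(): [14, 49]
enqueue(60): [14, 49, 60]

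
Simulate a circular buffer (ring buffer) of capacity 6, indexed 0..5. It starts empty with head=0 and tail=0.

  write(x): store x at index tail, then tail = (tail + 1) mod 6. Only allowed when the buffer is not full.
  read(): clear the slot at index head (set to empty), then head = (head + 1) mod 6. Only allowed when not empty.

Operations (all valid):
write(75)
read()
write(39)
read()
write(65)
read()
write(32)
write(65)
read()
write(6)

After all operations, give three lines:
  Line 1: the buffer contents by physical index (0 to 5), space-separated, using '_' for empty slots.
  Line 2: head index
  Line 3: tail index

write(75): buf=[75 _ _ _ _ _], head=0, tail=1, size=1
read(): buf=[_ _ _ _ _ _], head=1, tail=1, size=0
write(39): buf=[_ 39 _ _ _ _], head=1, tail=2, size=1
read(): buf=[_ _ _ _ _ _], head=2, tail=2, size=0
write(65): buf=[_ _ 65 _ _ _], head=2, tail=3, size=1
read(): buf=[_ _ _ _ _ _], head=3, tail=3, size=0
write(32): buf=[_ _ _ 32 _ _], head=3, tail=4, size=1
write(65): buf=[_ _ _ 32 65 _], head=3, tail=5, size=2
read(): buf=[_ _ _ _ 65 _], head=4, tail=5, size=1
write(6): buf=[_ _ _ _ 65 6], head=4, tail=0, size=2

Answer: _ _ _ _ 65 6
4
0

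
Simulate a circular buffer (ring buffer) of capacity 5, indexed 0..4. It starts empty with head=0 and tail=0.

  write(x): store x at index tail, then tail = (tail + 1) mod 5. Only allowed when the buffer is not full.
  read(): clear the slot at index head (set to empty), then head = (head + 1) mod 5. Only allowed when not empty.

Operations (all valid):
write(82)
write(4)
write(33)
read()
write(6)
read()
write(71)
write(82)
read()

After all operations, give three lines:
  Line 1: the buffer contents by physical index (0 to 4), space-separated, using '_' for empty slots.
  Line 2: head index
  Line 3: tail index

write(82): buf=[82 _ _ _ _], head=0, tail=1, size=1
write(4): buf=[82 4 _ _ _], head=0, tail=2, size=2
write(33): buf=[82 4 33 _ _], head=0, tail=3, size=3
read(): buf=[_ 4 33 _ _], head=1, tail=3, size=2
write(6): buf=[_ 4 33 6 _], head=1, tail=4, size=3
read(): buf=[_ _ 33 6 _], head=2, tail=4, size=2
write(71): buf=[_ _ 33 6 71], head=2, tail=0, size=3
write(82): buf=[82 _ 33 6 71], head=2, tail=1, size=4
read(): buf=[82 _ _ 6 71], head=3, tail=1, size=3

Answer: 82 _ _ 6 71
3
1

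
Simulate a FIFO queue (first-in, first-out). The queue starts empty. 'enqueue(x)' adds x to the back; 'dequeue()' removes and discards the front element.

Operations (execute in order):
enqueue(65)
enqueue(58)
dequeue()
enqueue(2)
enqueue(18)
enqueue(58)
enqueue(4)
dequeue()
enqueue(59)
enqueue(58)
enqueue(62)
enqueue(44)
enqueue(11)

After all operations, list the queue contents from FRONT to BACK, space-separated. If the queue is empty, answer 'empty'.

Answer: 2 18 58 4 59 58 62 44 11

Derivation:
enqueue(65): [65]
enqueue(58): [65, 58]
dequeue(): [58]
enqueue(2): [58, 2]
enqueue(18): [58, 2, 18]
enqueue(58): [58, 2, 18, 58]
enqueue(4): [58, 2, 18, 58, 4]
dequeue(): [2, 18, 58, 4]
enqueue(59): [2, 18, 58, 4, 59]
enqueue(58): [2, 18, 58, 4, 59, 58]
enqueue(62): [2, 18, 58, 4, 59, 58, 62]
enqueue(44): [2, 18, 58, 4, 59, 58, 62, 44]
enqueue(11): [2, 18, 58, 4, 59, 58, 62, 44, 11]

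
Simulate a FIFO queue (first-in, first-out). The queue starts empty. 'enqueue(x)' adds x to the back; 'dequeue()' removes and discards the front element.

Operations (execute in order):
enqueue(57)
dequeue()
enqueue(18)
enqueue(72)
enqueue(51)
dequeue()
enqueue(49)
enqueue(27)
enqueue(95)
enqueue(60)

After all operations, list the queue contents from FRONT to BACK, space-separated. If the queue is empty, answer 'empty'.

Answer: 72 51 49 27 95 60

Derivation:
enqueue(57): [57]
dequeue(): []
enqueue(18): [18]
enqueue(72): [18, 72]
enqueue(51): [18, 72, 51]
dequeue(): [72, 51]
enqueue(49): [72, 51, 49]
enqueue(27): [72, 51, 49, 27]
enqueue(95): [72, 51, 49, 27, 95]
enqueue(60): [72, 51, 49, 27, 95, 60]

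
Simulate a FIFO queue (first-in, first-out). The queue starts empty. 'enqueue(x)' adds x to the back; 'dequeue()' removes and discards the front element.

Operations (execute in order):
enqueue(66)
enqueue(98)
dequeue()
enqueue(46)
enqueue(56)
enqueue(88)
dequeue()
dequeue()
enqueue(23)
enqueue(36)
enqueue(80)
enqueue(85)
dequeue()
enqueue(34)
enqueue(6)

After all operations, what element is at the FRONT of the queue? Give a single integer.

enqueue(66): queue = [66]
enqueue(98): queue = [66, 98]
dequeue(): queue = [98]
enqueue(46): queue = [98, 46]
enqueue(56): queue = [98, 46, 56]
enqueue(88): queue = [98, 46, 56, 88]
dequeue(): queue = [46, 56, 88]
dequeue(): queue = [56, 88]
enqueue(23): queue = [56, 88, 23]
enqueue(36): queue = [56, 88, 23, 36]
enqueue(80): queue = [56, 88, 23, 36, 80]
enqueue(85): queue = [56, 88, 23, 36, 80, 85]
dequeue(): queue = [88, 23, 36, 80, 85]
enqueue(34): queue = [88, 23, 36, 80, 85, 34]
enqueue(6): queue = [88, 23, 36, 80, 85, 34, 6]

Answer: 88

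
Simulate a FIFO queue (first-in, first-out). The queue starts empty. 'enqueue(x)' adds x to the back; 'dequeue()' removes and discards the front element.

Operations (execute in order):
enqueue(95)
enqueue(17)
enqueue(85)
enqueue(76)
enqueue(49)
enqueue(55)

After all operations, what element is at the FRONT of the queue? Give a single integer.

Answer: 95

Derivation:
enqueue(95): queue = [95]
enqueue(17): queue = [95, 17]
enqueue(85): queue = [95, 17, 85]
enqueue(76): queue = [95, 17, 85, 76]
enqueue(49): queue = [95, 17, 85, 76, 49]
enqueue(55): queue = [95, 17, 85, 76, 49, 55]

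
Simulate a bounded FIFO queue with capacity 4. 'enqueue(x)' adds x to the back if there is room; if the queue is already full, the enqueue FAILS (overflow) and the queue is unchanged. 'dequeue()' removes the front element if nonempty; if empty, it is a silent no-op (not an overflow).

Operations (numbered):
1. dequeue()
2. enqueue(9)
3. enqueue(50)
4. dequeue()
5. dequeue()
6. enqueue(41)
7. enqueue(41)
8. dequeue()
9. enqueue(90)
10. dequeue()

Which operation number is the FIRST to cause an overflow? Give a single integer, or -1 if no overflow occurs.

1. dequeue(): empty, no-op, size=0
2. enqueue(9): size=1
3. enqueue(50): size=2
4. dequeue(): size=1
5. dequeue(): size=0
6. enqueue(41): size=1
7. enqueue(41): size=2
8. dequeue(): size=1
9. enqueue(90): size=2
10. dequeue(): size=1

Answer: -1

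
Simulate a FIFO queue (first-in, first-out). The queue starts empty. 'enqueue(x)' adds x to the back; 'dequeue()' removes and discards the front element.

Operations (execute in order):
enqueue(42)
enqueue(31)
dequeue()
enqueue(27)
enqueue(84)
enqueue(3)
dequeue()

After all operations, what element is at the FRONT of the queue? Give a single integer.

Answer: 27

Derivation:
enqueue(42): queue = [42]
enqueue(31): queue = [42, 31]
dequeue(): queue = [31]
enqueue(27): queue = [31, 27]
enqueue(84): queue = [31, 27, 84]
enqueue(3): queue = [31, 27, 84, 3]
dequeue(): queue = [27, 84, 3]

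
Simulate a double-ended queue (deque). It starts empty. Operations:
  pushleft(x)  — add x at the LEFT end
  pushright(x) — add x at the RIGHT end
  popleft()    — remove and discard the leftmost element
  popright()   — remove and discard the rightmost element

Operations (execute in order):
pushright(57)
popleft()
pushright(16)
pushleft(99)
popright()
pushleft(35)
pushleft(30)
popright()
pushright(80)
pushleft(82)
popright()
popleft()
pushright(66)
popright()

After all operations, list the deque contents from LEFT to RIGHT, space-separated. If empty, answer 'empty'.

Answer: 30 35

Derivation:
pushright(57): [57]
popleft(): []
pushright(16): [16]
pushleft(99): [99, 16]
popright(): [99]
pushleft(35): [35, 99]
pushleft(30): [30, 35, 99]
popright(): [30, 35]
pushright(80): [30, 35, 80]
pushleft(82): [82, 30, 35, 80]
popright(): [82, 30, 35]
popleft(): [30, 35]
pushright(66): [30, 35, 66]
popright(): [30, 35]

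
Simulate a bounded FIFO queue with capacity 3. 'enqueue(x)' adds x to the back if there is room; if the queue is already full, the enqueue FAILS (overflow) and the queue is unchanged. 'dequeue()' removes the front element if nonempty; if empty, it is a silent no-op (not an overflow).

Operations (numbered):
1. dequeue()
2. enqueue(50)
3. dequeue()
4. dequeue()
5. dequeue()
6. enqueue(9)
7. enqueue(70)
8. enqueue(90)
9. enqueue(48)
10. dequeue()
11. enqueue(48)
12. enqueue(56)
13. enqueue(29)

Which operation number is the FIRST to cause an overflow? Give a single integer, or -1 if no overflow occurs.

1. dequeue(): empty, no-op, size=0
2. enqueue(50): size=1
3. dequeue(): size=0
4. dequeue(): empty, no-op, size=0
5. dequeue(): empty, no-op, size=0
6. enqueue(9): size=1
7. enqueue(70): size=2
8. enqueue(90): size=3
9. enqueue(48): size=3=cap → OVERFLOW (fail)
10. dequeue(): size=2
11. enqueue(48): size=3
12. enqueue(56): size=3=cap → OVERFLOW (fail)
13. enqueue(29): size=3=cap → OVERFLOW (fail)

Answer: 9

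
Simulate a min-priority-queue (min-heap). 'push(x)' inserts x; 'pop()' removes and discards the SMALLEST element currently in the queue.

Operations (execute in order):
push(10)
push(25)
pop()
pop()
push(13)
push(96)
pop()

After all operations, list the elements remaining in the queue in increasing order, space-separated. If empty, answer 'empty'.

push(10): heap contents = [10]
push(25): heap contents = [10, 25]
pop() → 10: heap contents = [25]
pop() → 25: heap contents = []
push(13): heap contents = [13]
push(96): heap contents = [13, 96]
pop() → 13: heap contents = [96]

Answer: 96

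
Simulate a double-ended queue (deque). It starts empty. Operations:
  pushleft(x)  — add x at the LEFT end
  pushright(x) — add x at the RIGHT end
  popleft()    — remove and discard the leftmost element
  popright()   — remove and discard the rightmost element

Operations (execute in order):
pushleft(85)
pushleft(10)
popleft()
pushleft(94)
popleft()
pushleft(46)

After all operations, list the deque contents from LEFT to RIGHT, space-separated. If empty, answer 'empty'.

pushleft(85): [85]
pushleft(10): [10, 85]
popleft(): [85]
pushleft(94): [94, 85]
popleft(): [85]
pushleft(46): [46, 85]

Answer: 46 85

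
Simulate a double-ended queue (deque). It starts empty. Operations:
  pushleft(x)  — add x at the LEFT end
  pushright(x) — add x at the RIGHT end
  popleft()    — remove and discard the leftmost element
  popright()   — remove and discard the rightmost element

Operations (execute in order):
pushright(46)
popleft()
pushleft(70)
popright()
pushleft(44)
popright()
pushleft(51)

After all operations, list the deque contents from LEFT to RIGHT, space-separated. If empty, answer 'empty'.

Answer: 51

Derivation:
pushright(46): [46]
popleft(): []
pushleft(70): [70]
popright(): []
pushleft(44): [44]
popright(): []
pushleft(51): [51]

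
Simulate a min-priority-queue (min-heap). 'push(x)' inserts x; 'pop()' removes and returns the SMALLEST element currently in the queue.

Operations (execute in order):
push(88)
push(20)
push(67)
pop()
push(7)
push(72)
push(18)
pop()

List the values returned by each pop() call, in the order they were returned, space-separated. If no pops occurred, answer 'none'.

Answer: 20 7

Derivation:
push(88): heap contents = [88]
push(20): heap contents = [20, 88]
push(67): heap contents = [20, 67, 88]
pop() → 20: heap contents = [67, 88]
push(7): heap contents = [7, 67, 88]
push(72): heap contents = [7, 67, 72, 88]
push(18): heap contents = [7, 18, 67, 72, 88]
pop() → 7: heap contents = [18, 67, 72, 88]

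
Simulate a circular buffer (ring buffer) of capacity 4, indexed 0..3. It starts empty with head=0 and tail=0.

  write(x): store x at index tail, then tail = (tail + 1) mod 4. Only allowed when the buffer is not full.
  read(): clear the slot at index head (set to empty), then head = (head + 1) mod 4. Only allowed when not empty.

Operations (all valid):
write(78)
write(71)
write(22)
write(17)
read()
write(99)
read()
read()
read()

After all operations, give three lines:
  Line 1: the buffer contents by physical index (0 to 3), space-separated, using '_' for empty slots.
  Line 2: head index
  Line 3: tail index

write(78): buf=[78 _ _ _], head=0, tail=1, size=1
write(71): buf=[78 71 _ _], head=0, tail=2, size=2
write(22): buf=[78 71 22 _], head=0, tail=3, size=3
write(17): buf=[78 71 22 17], head=0, tail=0, size=4
read(): buf=[_ 71 22 17], head=1, tail=0, size=3
write(99): buf=[99 71 22 17], head=1, tail=1, size=4
read(): buf=[99 _ 22 17], head=2, tail=1, size=3
read(): buf=[99 _ _ 17], head=3, tail=1, size=2
read(): buf=[99 _ _ _], head=0, tail=1, size=1

Answer: 99 _ _ _
0
1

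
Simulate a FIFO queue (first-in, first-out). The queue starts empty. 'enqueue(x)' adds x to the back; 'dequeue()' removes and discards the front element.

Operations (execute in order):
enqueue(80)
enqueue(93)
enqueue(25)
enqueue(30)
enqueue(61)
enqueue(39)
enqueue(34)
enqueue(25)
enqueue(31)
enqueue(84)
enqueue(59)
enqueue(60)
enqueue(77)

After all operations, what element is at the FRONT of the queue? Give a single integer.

Answer: 80

Derivation:
enqueue(80): queue = [80]
enqueue(93): queue = [80, 93]
enqueue(25): queue = [80, 93, 25]
enqueue(30): queue = [80, 93, 25, 30]
enqueue(61): queue = [80, 93, 25, 30, 61]
enqueue(39): queue = [80, 93, 25, 30, 61, 39]
enqueue(34): queue = [80, 93, 25, 30, 61, 39, 34]
enqueue(25): queue = [80, 93, 25, 30, 61, 39, 34, 25]
enqueue(31): queue = [80, 93, 25, 30, 61, 39, 34, 25, 31]
enqueue(84): queue = [80, 93, 25, 30, 61, 39, 34, 25, 31, 84]
enqueue(59): queue = [80, 93, 25, 30, 61, 39, 34, 25, 31, 84, 59]
enqueue(60): queue = [80, 93, 25, 30, 61, 39, 34, 25, 31, 84, 59, 60]
enqueue(77): queue = [80, 93, 25, 30, 61, 39, 34, 25, 31, 84, 59, 60, 77]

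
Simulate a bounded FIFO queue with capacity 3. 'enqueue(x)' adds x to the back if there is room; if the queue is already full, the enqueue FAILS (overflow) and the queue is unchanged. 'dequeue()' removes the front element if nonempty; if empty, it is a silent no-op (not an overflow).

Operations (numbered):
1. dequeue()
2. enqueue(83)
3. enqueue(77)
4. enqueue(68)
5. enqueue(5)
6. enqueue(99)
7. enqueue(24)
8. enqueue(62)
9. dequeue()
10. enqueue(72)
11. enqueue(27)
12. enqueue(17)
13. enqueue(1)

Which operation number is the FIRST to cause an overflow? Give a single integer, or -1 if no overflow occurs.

1. dequeue(): empty, no-op, size=0
2. enqueue(83): size=1
3. enqueue(77): size=2
4. enqueue(68): size=3
5. enqueue(5): size=3=cap → OVERFLOW (fail)
6. enqueue(99): size=3=cap → OVERFLOW (fail)
7. enqueue(24): size=3=cap → OVERFLOW (fail)
8. enqueue(62): size=3=cap → OVERFLOW (fail)
9. dequeue(): size=2
10. enqueue(72): size=3
11. enqueue(27): size=3=cap → OVERFLOW (fail)
12. enqueue(17): size=3=cap → OVERFLOW (fail)
13. enqueue(1): size=3=cap → OVERFLOW (fail)

Answer: 5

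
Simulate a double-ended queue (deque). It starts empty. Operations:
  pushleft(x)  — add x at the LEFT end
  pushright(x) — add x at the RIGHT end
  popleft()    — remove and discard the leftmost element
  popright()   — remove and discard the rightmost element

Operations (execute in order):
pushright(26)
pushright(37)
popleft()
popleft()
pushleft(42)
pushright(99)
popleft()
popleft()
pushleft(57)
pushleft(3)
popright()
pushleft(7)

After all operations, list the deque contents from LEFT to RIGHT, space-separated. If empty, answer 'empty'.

pushright(26): [26]
pushright(37): [26, 37]
popleft(): [37]
popleft(): []
pushleft(42): [42]
pushright(99): [42, 99]
popleft(): [99]
popleft(): []
pushleft(57): [57]
pushleft(3): [3, 57]
popright(): [3]
pushleft(7): [7, 3]

Answer: 7 3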